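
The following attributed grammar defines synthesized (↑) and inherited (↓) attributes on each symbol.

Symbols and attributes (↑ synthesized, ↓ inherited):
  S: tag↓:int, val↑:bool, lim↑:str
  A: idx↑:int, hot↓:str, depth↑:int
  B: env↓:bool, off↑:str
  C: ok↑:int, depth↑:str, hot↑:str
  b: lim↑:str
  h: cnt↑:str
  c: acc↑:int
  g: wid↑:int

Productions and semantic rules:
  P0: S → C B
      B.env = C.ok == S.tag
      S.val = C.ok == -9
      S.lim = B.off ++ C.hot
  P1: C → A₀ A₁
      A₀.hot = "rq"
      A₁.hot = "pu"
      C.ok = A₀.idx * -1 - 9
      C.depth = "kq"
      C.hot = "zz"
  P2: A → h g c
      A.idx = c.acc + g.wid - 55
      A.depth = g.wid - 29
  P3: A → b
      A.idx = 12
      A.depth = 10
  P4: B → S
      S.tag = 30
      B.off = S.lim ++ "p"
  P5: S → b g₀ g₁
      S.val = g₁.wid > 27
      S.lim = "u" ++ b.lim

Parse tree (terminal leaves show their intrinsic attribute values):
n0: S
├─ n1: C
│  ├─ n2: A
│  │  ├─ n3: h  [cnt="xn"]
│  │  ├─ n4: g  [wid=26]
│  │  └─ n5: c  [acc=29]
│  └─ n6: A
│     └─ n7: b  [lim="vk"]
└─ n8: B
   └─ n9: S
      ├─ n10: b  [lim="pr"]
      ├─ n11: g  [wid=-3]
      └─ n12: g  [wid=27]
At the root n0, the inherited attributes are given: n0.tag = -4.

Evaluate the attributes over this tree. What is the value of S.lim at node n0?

"uprpzz"

1. n0.tag = -4  [given at root]
2. n2.hot = "rq"  ["rq"]
3. n3.cnt = "xn"  [terminal]
4. n4.wid = 26  [terminal]
5. n5.acc = 29  [terminal]
6. n2.idx = 0  [c.acc + g.wid - 55]
7. n2.depth = -3  [g.wid - 29]
8. n6.hot = "pu"  ["pu"]
9. n7.lim = "vk"  [terminal]
10. n6.idx = 12  [12]
11. n6.depth = 10  [10]
12. n1.ok = -9  [A₀.idx * -1 - 9]
13. n1.depth = "kq"  ["kq"]
14. n1.hot = "zz"  ["zz"]
15. n8.env = false  [C.ok == S.tag]
16. n9.tag = 30  [30]
17. n10.lim = "pr"  [terminal]
18. n11.wid = -3  [terminal]
19. n12.wid = 27  [terminal]
20. n9.val = false  [g₁.wid > 27]
21. n9.lim = "upr"  ["u" ++ b.lim]
22. n8.off = "uprp"  [S.lim ++ "p"]
23. n0.val = true  [C.ok == -9]
24. n0.lim = "uprpzz"  [B.off ++ C.hot]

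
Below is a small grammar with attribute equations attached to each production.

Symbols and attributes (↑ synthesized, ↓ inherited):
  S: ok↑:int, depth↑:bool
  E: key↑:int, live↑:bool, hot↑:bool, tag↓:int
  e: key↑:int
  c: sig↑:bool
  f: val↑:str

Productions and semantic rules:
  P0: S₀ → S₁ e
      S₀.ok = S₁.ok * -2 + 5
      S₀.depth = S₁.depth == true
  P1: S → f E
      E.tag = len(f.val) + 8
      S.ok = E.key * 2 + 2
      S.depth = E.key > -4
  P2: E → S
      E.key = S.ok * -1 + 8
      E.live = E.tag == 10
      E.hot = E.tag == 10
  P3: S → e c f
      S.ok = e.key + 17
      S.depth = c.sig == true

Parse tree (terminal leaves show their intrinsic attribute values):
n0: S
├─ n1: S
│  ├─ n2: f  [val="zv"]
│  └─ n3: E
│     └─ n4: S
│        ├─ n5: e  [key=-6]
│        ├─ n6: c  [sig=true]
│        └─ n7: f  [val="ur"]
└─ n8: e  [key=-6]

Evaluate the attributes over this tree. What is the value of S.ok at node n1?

1. n2.val = "zv"  [terminal]
2. n3.tag = 10  [len(f.val) + 8]
3. n5.key = -6  [terminal]
4. n6.sig = true  [terminal]
5. n7.val = "ur"  [terminal]
6. n4.ok = 11  [e.key + 17]
7. n4.depth = true  [c.sig == true]
8. n3.key = -3  [S.ok * -1 + 8]
9. n3.live = true  [E.tag == 10]
10. n3.hot = true  [E.tag == 10]
11. n1.ok = -4  [E.key * 2 + 2]
12. n1.depth = true  [E.key > -4]
13. n8.key = -6  [terminal]
14. n0.ok = 13  [S₁.ok * -2 + 5]
15. n0.depth = true  [S₁.depth == true]

-4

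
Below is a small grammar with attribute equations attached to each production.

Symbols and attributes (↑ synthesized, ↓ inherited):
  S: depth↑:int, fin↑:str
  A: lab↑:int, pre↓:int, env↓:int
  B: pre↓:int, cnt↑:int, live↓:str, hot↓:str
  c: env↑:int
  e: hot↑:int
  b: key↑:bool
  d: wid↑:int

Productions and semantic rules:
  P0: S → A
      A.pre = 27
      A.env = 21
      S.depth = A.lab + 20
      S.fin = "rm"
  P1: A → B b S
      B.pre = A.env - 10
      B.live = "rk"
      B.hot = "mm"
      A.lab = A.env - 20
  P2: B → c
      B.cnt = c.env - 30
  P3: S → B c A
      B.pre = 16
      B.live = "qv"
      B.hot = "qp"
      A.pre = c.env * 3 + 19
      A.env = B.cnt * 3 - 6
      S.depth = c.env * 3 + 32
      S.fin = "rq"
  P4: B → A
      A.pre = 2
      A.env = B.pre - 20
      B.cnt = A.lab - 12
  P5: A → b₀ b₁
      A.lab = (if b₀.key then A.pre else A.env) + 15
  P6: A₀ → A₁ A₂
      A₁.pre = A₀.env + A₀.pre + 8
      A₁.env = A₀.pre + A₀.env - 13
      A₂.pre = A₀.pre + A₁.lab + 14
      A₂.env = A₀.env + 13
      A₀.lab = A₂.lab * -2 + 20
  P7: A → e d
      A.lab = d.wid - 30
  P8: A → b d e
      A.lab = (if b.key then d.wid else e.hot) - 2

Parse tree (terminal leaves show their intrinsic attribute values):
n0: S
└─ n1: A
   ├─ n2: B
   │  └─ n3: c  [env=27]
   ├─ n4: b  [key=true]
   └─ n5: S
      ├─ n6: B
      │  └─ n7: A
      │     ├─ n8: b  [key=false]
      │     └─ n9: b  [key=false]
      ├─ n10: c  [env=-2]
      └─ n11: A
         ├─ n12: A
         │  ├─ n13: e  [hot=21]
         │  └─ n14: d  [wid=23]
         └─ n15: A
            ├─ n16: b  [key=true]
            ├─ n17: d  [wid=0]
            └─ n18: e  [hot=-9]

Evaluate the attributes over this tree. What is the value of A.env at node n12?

-9

1. n1.pre = 27  [27]
2. n1.env = 21  [21]
3. n2.pre = 11  [A.env - 10]
4. n2.live = "rk"  ["rk"]
5. n2.hot = "mm"  ["mm"]
6. n3.env = 27  [terminal]
7. n2.cnt = -3  [c.env - 30]
8. n4.key = true  [terminal]
9. n6.pre = 16  [16]
10. n6.live = "qv"  ["qv"]
11. n6.hot = "qp"  ["qp"]
12. n7.pre = 2  [2]
13. n7.env = -4  [B.pre - 20]
14. n8.key = false  [terminal]
15. n9.key = false  [terminal]
16. n7.lab = 11  [(if b₀.key then A.pre else A.env) + 15]
17. n6.cnt = -1  [A.lab - 12]
18. n10.env = -2  [terminal]
19. n11.pre = 13  [c.env * 3 + 19]
20. n11.env = -9  [B.cnt * 3 - 6]
21. n12.pre = 12  [A₀.env + A₀.pre + 8]
22. n12.env = -9  [A₀.pre + A₀.env - 13]
23. n13.hot = 21  [terminal]
24. n14.wid = 23  [terminal]
25. n12.lab = -7  [d.wid - 30]
26. n15.pre = 20  [A₀.pre + A₁.lab + 14]
27. n15.env = 4  [A₀.env + 13]
28. n16.key = true  [terminal]
29. n17.wid = 0  [terminal]
30. n18.hot = -9  [terminal]
31. n15.lab = -2  [(if b.key then d.wid else e.hot) - 2]
32. n11.lab = 24  [A₂.lab * -2 + 20]
33. n5.depth = 26  [c.env * 3 + 32]
34. n5.fin = "rq"  ["rq"]
35. n1.lab = 1  [A.env - 20]
36. n0.depth = 21  [A.lab + 20]
37. n0.fin = "rm"  ["rm"]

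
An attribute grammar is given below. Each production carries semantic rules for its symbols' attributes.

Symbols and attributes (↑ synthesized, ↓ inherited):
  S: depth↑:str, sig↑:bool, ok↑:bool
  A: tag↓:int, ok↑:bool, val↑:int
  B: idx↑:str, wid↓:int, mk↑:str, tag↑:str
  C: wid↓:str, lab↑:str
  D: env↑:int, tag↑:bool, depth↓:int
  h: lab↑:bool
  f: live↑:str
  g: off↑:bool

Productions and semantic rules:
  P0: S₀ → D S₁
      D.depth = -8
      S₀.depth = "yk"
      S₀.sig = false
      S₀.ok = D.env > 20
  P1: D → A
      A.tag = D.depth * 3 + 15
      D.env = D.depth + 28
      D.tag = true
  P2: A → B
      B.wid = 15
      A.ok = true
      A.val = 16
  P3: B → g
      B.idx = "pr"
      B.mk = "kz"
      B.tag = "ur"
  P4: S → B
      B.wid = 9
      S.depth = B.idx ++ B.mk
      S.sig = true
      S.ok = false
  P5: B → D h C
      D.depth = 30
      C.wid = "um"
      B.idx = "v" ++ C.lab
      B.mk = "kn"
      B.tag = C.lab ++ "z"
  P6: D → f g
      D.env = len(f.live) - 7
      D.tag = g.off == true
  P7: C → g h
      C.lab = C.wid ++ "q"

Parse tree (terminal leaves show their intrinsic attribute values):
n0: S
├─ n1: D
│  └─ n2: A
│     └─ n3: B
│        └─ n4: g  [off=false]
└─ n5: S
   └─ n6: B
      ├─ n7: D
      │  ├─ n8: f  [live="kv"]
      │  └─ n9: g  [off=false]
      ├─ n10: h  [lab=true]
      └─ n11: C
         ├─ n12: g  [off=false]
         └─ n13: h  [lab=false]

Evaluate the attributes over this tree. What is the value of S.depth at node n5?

1. n1.depth = -8  [-8]
2. n2.tag = -9  [D.depth * 3 + 15]
3. n3.wid = 15  [15]
4. n4.off = false  [terminal]
5. n3.idx = "pr"  ["pr"]
6. n3.mk = "kz"  ["kz"]
7. n3.tag = "ur"  ["ur"]
8. n2.ok = true  [true]
9. n2.val = 16  [16]
10. n1.env = 20  [D.depth + 28]
11. n1.tag = true  [true]
12. n6.wid = 9  [9]
13. n7.depth = 30  [30]
14. n8.live = "kv"  [terminal]
15. n9.off = false  [terminal]
16. n7.env = -5  [len(f.live) - 7]
17. n7.tag = false  [g.off == true]
18. n10.lab = true  [terminal]
19. n11.wid = "um"  ["um"]
20. n12.off = false  [terminal]
21. n13.lab = false  [terminal]
22. n11.lab = "umq"  [C.wid ++ "q"]
23. n6.idx = "vumq"  ["v" ++ C.lab]
24. n6.mk = "kn"  ["kn"]
25. n6.tag = "umqz"  [C.lab ++ "z"]
26. n5.depth = "vumqkn"  [B.idx ++ B.mk]
27. n5.sig = true  [true]
28. n5.ok = false  [false]
29. n0.depth = "yk"  ["yk"]
30. n0.sig = false  [false]
31. n0.ok = false  [D.env > 20]

"vumqkn"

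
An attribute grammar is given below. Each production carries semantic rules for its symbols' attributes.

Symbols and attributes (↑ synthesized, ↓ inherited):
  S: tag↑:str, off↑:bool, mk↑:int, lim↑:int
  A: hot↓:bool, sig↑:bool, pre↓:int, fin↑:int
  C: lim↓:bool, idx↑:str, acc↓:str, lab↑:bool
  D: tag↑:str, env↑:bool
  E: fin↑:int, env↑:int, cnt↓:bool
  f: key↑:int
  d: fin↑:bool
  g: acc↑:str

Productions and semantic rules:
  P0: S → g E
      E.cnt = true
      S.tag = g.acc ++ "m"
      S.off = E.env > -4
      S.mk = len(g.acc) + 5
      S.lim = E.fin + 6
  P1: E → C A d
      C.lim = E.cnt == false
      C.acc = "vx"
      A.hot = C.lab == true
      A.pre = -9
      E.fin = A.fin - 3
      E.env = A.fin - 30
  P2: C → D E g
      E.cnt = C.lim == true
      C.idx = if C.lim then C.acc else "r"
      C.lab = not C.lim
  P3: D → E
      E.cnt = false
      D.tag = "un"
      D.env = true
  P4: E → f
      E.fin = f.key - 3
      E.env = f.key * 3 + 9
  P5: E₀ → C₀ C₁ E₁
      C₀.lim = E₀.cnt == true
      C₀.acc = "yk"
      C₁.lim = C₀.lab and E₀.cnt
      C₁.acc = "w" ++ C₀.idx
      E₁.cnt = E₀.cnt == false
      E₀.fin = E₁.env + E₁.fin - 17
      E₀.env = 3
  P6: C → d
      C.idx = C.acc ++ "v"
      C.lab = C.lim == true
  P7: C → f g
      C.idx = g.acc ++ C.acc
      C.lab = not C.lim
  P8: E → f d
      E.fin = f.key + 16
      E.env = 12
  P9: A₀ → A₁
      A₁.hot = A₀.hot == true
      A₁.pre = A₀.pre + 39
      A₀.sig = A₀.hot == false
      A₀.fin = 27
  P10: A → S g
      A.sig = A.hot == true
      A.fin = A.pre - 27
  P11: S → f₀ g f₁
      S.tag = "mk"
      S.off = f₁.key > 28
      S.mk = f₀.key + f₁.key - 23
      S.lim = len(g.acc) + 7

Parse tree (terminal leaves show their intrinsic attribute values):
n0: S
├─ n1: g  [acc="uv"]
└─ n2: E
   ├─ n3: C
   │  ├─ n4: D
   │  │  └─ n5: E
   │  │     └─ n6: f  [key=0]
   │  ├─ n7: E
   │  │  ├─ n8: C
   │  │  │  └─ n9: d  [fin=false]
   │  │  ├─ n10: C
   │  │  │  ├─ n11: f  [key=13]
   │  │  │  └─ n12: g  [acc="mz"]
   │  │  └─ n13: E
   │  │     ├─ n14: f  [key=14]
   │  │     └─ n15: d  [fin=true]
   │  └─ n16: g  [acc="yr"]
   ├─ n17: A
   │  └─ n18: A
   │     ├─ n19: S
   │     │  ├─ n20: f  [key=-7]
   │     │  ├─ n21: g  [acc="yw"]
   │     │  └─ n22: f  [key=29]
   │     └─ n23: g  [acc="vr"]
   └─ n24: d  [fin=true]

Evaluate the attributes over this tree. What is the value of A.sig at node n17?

1. n1.acc = "uv"  [terminal]
2. n2.cnt = true  [true]
3. n3.lim = false  [E.cnt == false]
4. n3.acc = "vx"  ["vx"]
5. n5.cnt = false  [false]
6. n6.key = 0  [terminal]
7. n5.fin = -3  [f.key - 3]
8. n5.env = 9  [f.key * 3 + 9]
9. n4.tag = "un"  ["un"]
10. n4.env = true  [true]
11. n7.cnt = false  [C.lim == true]
12. n8.lim = false  [E₀.cnt == true]
13. n8.acc = "yk"  ["yk"]
14. n9.fin = false  [terminal]
15. n8.idx = "ykv"  [C.acc ++ "v"]
16. n8.lab = false  [C.lim == true]
17. n10.lim = false  [C₀.lab and E₀.cnt]
18. n10.acc = "wykv"  ["w" ++ C₀.idx]
19. n11.key = 13  [terminal]
20. n12.acc = "mz"  [terminal]
21. n10.idx = "mzwykv"  [g.acc ++ C.acc]
22. n10.lab = true  [not C.lim]
23. n13.cnt = true  [E₀.cnt == false]
24. n14.key = 14  [terminal]
25. n15.fin = true  [terminal]
26. n13.fin = 30  [f.key + 16]
27. n13.env = 12  [12]
28. n7.fin = 25  [E₁.env + E₁.fin - 17]
29. n7.env = 3  [3]
30. n16.acc = "yr"  [terminal]
31. n3.idx = "r"  [if C.lim then C.acc else "r"]
32. n3.lab = true  [not C.lim]
33. n17.hot = true  [C.lab == true]
34. n17.pre = -9  [-9]
35. n18.hot = true  [A₀.hot == true]
36. n18.pre = 30  [A₀.pre + 39]
37. n20.key = -7  [terminal]
38. n21.acc = "yw"  [terminal]
39. n22.key = 29  [terminal]
40. n19.tag = "mk"  ["mk"]
41. n19.off = true  [f₁.key > 28]
42. n19.mk = -1  [f₀.key + f₁.key - 23]
43. n19.lim = 9  [len(g.acc) + 7]
44. n23.acc = "vr"  [terminal]
45. n18.sig = true  [A.hot == true]
46. n18.fin = 3  [A.pre - 27]
47. n17.sig = false  [A₀.hot == false]
48. n17.fin = 27  [27]
49. n24.fin = true  [terminal]
50. n2.fin = 24  [A.fin - 3]
51. n2.env = -3  [A.fin - 30]
52. n0.tag = "uvm"  [g.acc ++ "m"]
53. n0.off = true  [E.env > -4]
54. n0.mk = 7  [len(g.acc) + 5]
55. n0.lim = 30  [E.fin + 6]

false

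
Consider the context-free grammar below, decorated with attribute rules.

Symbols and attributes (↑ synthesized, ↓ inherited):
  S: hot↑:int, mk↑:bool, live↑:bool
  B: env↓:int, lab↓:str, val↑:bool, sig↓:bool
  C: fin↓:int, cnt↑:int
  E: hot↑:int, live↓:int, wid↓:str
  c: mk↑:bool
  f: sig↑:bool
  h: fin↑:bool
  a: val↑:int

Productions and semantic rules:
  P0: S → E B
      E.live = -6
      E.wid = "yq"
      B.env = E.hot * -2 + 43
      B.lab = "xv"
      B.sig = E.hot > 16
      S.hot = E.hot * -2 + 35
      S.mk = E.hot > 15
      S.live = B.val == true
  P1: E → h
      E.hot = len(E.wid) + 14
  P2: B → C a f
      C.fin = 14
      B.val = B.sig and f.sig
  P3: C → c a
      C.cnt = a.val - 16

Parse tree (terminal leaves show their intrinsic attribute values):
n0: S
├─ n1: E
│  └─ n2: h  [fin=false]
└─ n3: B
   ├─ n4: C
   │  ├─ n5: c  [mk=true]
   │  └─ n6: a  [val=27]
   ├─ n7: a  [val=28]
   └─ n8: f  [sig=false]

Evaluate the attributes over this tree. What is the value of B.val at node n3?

1. n1.live = -6  [-6]
2. n1.wid = "yq"  ["yq"]
3. n2.fin = false  [terminal]
4. n1.hot = 16  [len(E.wid) + 14]
5. n3.env = 11  [E.hot * -2 + 43]
6. n3.lab = "xv"  ["xv"]
7. n3.sig = false  [E.hot > 16]
8. n4.fin = 14  [14]
9. n5.mk = true  [terminal]
10. n6.val = 27  [terminal]
11. n4.cnt = 11  [a.val - 16]
12. n7.val = 28  [terminal]
13. n8.sig = false  [terminal]
14. n3.val = false  [B.sig and f.sig]
15. n0.hot = 3  [E.hot * -2 + 35]
16. n0.mk = true  [E.hot > 15]
17. n0.live = false  [B.val == true]

false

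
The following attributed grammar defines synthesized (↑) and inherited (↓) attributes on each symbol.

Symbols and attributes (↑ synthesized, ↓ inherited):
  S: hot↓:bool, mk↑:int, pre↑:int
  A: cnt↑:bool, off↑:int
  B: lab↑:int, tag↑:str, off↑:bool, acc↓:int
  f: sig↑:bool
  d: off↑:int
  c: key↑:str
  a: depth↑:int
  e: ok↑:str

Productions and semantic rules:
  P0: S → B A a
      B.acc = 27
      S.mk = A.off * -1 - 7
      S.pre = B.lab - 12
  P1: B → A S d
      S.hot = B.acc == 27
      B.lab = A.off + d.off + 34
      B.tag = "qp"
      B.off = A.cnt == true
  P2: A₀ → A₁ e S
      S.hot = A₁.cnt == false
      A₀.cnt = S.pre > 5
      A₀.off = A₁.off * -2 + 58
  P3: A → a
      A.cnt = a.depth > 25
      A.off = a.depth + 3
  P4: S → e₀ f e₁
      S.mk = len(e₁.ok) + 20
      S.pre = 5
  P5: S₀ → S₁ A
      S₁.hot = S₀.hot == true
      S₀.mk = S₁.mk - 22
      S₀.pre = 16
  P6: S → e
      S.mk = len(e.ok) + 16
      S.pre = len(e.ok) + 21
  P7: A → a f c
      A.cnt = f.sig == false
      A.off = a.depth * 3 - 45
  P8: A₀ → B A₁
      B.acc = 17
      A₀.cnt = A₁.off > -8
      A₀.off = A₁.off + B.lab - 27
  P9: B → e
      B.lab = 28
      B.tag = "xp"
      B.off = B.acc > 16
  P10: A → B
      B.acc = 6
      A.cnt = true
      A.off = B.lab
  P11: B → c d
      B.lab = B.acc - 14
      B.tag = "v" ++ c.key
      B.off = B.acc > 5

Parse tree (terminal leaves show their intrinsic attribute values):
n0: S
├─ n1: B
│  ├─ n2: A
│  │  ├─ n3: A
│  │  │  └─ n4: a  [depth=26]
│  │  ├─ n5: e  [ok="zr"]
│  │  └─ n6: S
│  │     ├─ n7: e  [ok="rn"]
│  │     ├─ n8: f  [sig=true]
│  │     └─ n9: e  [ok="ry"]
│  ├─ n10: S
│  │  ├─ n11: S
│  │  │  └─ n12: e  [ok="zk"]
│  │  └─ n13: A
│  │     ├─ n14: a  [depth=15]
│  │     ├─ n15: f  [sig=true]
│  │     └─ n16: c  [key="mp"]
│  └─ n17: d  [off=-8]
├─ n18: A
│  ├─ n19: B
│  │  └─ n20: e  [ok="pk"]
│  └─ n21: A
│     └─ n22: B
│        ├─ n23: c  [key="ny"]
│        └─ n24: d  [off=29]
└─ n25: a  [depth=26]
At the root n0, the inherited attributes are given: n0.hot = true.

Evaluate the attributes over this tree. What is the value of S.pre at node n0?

14

1. n0.hot = true  [given at root]
2. n1.acc = 27  [27]
3. n4.depth = 26  [terminal]
4. n3.cnt = true  [a.depth > 25]
5. n3.off = 29  [a.depth + 3]
6. n5.ok = "zr"  [terminal]
7. n6.hot = false  [A₁.cnt == false]
8. n7.ok = "rn"  [terminal]
9. n8.sig = true  [terminal]
10. n9.ok = "ry"  [terminal]
11. n6.mk = 22  [len(e₁.ok) + 20]
12. n6.pre = 5  [5]
13. n2.cnt = false  [S.pre > 5]
14. n2.off = 0  [A₁.off * -2 + 58]
15. n10.hot = true  [B.acc == 27]
16. n11.hot = true  [S₀.hot == true]
17. n12.ok = "zk"  [terminal]
18. n11.mk = 18  [len(e.ok) + 16]
19. n11.pre = 23  [len(e.ok) + 21]
20. n14.depth = 15  [terminal]
21. n15.sig = true  [terminal]
22. n16.key = "mp"  [terminal]
23. n13.cnt = false  [f.sig == false]
24. n13.off = 0  [a.depth * 3 - 45]
25. n10.mk = -4  [S₁.mk - 22]
26. n10.pre = 16  [16]
27. n17.off = -8  [terminal]
28. n1.lab = 26  [A.off + d.off + 34]
29. n1.tag = "qp"  ["qp"]
30. n1.off = false  [A.cnt == true]
31. n19.acc = 17  [17]
32. n20.ok = "pk"  [terminal]
33. n19.lab = 28  [28]
34. n19.tag = "xp"  ["xp"]
35. n19.off = true  [B.acc > 16]
36. n22.acc = 6  [6]
37. n23.key = "ny"  [terminal]
38. n24.off = 29  [terminal]
39. n22.lab = -8  [B.acc - 14]
40. n22.tag = "vny"  ["v" ++ c.key]
41. n22.off = true  [B.acc > 5]
42. n21.cnt = true  [true]
43. n21.off = -8  [B.lab]
44. n18.cnt = false  [A₁.off > -8]
45. n18.off = -7  [A₁.off + B.lab - 27]
46. n25.depth = 26  [terminal]
47. n0.mk = 0  [A.off * -1 - 7]
48. n0.pre = 14  [B.lab - 12]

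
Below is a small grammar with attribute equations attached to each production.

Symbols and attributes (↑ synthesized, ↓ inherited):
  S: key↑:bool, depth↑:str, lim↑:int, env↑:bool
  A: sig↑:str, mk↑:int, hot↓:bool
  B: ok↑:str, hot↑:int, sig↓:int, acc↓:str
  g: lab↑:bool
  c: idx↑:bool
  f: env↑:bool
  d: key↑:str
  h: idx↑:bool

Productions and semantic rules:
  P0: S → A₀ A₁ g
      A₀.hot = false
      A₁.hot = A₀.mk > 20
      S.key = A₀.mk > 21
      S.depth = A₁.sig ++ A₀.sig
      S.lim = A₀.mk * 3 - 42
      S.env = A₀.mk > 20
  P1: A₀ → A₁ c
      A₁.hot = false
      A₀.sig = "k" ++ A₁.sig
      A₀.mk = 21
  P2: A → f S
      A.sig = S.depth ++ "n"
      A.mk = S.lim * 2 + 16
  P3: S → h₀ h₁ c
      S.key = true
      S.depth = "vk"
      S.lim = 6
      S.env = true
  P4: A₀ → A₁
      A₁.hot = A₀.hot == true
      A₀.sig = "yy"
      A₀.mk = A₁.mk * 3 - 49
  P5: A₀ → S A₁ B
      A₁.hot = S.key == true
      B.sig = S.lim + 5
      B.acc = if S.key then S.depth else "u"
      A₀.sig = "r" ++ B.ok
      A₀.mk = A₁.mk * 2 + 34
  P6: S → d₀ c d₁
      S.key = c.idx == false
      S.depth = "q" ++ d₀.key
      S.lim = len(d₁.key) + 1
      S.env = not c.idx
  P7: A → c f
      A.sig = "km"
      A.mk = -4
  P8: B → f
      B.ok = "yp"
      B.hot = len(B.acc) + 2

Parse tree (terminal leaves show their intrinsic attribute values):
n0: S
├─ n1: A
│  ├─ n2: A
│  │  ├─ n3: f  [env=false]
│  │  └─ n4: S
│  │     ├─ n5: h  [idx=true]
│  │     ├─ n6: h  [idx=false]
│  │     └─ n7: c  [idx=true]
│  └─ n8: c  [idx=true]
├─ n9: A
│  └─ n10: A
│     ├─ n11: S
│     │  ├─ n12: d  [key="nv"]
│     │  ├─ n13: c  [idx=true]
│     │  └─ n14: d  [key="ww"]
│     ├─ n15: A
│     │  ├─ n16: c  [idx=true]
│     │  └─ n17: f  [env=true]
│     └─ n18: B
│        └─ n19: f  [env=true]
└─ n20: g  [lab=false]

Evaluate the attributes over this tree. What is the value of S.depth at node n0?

1. n1.hot = false  [false]
2. n2.hot = false  [false]
3. n3.env = false  [terminal]
4. n5.idx = true  [terminal]
5. n6.idx = false  [terminal]
6. n7.idx = true  [terminal]
7. n4.key = true  [true]
8. n4.depth = "vk"  ["vk"]
9. n4.lim = 6  [6]
10. n4.env = true  [true]
11. n2.sig = "vkn"  [S.depth ++ "n"]
12. n2.mk = 28  [S.lim * 2 + 16]
13. n8.idx = true  [terminal]
14. n1.sig = "kvkn"  ["k" ++ A₁.sig]
15. n1.mk = 21  [21]
16. n9.hot = true  [A₀.mk > 20]
17. n10.hot = true  [A₀.hot == true]
18. n12.key = "nv"  [terminal]
19. n13.idx = true  [terminal]
20. n14.key = "ww"  [terminal]
21. n11.key = false  [c.idx == false]
22. n11.depth = "qnv"  ["q" ++ d₀.key]
23. n11.lim = 3  [len(d₁.key) + 1]
24. n11.env = false  [not c.idx]
25. n15.hot = false  [S.key == true]
26. n16.idx = true  [terminal]
27. n17.env = true  [terminal]
28. n15.sig = "km"  ["km"]
29. n15.mk = -4  [-4]
30. n18.sig = 8  [S.lim + 5]
31. n18.acc = "u"  [if S.key then S.depth else "u"]
32. n19.env = true  [terminal]
33. n18.ok = "yp"  ["yp"]
34. n18.hot = 3  [len(B.acc) + 2]
35. n10.sig = "ryp"  ["r" ++ B.ok]
36. n10.mk = 26  [A₁.mk * 2 + 34]
37. n9.sig = "yy"  ["yy"]
38. n9.mk = 29  [A₁.mk * 3 - 49]
39. n20.lab = false  [terminal]
40. n0.key = false  [A₀.mk > 21]
41. n0.depth = "yykvkn"  [A₁.sig ++ A₀.sig]
42. n0.lim = 21  [A₀.mk * 3 - 42]
43. n0.env = true  [A₀.mk > 20]

"yykvkn"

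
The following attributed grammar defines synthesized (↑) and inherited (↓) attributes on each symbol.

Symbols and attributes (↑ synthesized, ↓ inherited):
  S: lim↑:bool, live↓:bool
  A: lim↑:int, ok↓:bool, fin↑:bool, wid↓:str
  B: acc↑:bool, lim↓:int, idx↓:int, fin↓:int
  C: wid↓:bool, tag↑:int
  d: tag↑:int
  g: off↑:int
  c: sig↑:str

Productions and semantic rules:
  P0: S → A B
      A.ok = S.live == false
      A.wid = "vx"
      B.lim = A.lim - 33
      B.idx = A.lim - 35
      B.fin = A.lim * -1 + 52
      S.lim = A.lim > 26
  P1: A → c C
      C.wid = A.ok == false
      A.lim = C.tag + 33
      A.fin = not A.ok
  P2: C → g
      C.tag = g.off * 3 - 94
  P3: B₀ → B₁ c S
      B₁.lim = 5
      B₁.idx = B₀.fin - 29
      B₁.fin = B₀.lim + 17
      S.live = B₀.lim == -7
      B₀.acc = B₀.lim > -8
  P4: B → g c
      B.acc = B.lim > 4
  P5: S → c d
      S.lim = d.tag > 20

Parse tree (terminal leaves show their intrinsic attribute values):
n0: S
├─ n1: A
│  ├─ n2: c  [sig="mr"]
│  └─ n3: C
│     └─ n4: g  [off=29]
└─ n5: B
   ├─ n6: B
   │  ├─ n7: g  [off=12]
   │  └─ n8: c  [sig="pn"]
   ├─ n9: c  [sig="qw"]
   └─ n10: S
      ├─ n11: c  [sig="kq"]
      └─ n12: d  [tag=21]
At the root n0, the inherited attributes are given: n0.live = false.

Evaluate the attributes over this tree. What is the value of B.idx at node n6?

1. n0.live = false  [given at root]
2. n1.ok = true  [S.live == false]
3. n1.wid = "vx"  ["vx"]
4. n2.sig = "mr"  [terminal]
5. n3.wid = false  [A.ok == false]
6. n4.off = 29  [terminal]
7. n3.tag = -7  [g.off * 3 - 94]
8. n1.lim = 26  [C.tag + 33]
9. n1.fin = false  [not A.ok]
10. n5.lim = -7  [A.lim - 33]
11. n5.idx = -9  [A.lim - 35]
12. n5.fin = 26  [A.lim * -1 + 52]
13. n6.lim = 5  [5]
14. n6.idx = -3  [B₀.fin - 29]
15. n6.fin = 10  [B₀.lim + 17]
16. n7.off = 12  [terminal]
17. n8.sig = "pn"  [terminal]
18. n6.acc = true  [B.lim > 4]
19. n9.sig = "qw"  [terminal]
20. n10.live = true  [B₀.lim == -7]
21. n11.sig = "kq"  [terminal]
22. n12.tag = 21  [terminal]
23. n10.lim = true  [d.tag > 20]
24. n5.acc = true  [B₀.lim > -8]
25. n0.lim = false  [A.lim > 26]

-3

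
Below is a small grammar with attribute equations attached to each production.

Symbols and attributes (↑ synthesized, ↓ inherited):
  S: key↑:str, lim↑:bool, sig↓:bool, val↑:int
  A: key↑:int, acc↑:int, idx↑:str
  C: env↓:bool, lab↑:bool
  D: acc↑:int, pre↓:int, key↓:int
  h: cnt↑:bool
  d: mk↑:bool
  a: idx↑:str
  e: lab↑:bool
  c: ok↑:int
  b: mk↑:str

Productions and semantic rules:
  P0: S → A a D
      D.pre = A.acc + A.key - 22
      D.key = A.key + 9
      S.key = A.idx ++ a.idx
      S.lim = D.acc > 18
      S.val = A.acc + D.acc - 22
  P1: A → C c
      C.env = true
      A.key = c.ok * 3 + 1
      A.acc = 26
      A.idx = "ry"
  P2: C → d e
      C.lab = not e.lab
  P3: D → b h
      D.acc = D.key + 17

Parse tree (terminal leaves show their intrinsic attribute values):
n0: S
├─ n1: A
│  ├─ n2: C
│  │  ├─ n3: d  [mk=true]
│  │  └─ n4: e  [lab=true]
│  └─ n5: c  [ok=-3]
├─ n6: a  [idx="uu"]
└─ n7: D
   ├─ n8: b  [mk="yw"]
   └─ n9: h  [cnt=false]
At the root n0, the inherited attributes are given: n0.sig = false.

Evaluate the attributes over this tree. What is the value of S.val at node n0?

1. n0.sig = false  [given at root]
2. n2.env = true  [true]
3. n3.mk = true  [terminal]
4. n4.lab = true  [terminal]
5. n2.lab = false  [not e.lab]
6. n5.ok = -3  [terminal]
7. n1.key = -8  [c.ok * 3 + 1]
8. n1.acc = 26  [26]
9. n1.idx = "ry"  ["ry"]
10. n6.idx = "uu"  [terminal]
11. n7.pre = -4  [A.acc + A.key - 22]
12. n7.key = 1  [A.key + 9]
13. n8.mk = "yw"  [terminal]
14. n9.cnt = false  [terminal]
15. n7.acc = 18  [D.key + 17]
16. n0.key = "ryuu"  [A.idx ++ a.idx]
17. n0.lim = false  [D.acc > 18]
18. n0.val = 22  [A.acc + D.acc - 22]

22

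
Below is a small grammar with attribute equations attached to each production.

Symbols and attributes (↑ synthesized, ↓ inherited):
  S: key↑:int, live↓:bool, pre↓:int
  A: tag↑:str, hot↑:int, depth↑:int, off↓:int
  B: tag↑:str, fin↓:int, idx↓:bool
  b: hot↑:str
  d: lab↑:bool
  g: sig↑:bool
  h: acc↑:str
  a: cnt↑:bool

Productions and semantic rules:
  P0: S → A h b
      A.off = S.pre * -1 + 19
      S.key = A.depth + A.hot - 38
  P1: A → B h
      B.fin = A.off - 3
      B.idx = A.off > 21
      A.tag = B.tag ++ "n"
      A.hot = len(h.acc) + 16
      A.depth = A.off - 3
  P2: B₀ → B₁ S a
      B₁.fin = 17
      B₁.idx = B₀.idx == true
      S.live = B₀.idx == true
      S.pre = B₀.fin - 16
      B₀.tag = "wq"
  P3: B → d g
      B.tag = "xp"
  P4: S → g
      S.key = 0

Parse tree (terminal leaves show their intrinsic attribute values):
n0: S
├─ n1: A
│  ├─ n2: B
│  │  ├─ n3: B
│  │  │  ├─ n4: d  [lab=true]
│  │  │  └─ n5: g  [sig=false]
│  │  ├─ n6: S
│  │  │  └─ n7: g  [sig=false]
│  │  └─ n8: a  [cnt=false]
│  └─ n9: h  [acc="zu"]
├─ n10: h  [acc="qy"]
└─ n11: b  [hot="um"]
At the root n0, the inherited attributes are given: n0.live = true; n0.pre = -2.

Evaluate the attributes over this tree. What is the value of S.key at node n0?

1. n0.live = true  [given at root]
2. n0.pre = -2  [given at root]
3. n1.off = 21  [S.pre * -1 + 19]
4. n2.fin = 18  [A.off - 3]
5. n2.idx = false  [A.off > 21]
6. n3.fin = 17  [17]
7. n3.idx = false  [B₀.idx == true]
8. n4.lab = true  [terminal]
9. n5.sig = false  [terminal]
10. n3.tag = "xp"  ["xp"]
11. n6.live = false  [B₀.idx == true]
12. n6.pre = 2  [B₀.fin - 16]
13. n7.sig = false  [terminal]
14. n6.key = 0  [0]
15. n8.cnt = false  [terminal]
16. n2.tag = "wq"  ["wq"]
17. n9.acc = "zu"  [terminal]
18. n1.tag = "wqn"  [B.tag ++ "n"]
19. n1.hot = 18  [len(h.acc) + 16]
20. n1.depth = 18  [A.off - 3]
21. n10.acc = "qy"  [terminal]
22. n11.hot = "um"  [terminal]
23. n0.key = -2  [A.depth + A.hot - 38]

-2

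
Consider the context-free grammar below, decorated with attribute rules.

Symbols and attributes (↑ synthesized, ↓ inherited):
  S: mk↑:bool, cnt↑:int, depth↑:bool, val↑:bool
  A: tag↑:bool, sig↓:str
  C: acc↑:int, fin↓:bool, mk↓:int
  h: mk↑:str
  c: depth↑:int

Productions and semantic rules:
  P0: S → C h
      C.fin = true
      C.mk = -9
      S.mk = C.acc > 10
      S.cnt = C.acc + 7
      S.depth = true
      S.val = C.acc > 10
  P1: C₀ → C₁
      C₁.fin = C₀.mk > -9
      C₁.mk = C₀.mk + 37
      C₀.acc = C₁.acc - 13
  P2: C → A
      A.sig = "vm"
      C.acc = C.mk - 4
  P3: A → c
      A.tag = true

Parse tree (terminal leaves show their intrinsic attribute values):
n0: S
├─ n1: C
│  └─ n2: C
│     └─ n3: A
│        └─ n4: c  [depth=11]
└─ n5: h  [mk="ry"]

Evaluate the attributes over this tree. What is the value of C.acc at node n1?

11

1. n1.fin = true  [true]
2. n1.mk = -9  [-9]
3. n2.fin = false  [C₀.mk > -9]
4. n2.mk = 28  [C₀.mk + 37]
5. n3.sig = "vm"  ["vm"]
6. n4.depth = 11  [terminal]
7. n3.tag = true  [true]
8. n2.acc = 24  [C.mk - 4]
9. n1.acc = 11  [C₁.acc - 13]
10. n5.mk = "ry"  [terminal]
11. n0.mk = true  [C.acc > 10]
12. n0.cnt = 18  [C.acc + 7]
13. n0.depth = true  [true]
14. n0.val = true  [C.acc > 10]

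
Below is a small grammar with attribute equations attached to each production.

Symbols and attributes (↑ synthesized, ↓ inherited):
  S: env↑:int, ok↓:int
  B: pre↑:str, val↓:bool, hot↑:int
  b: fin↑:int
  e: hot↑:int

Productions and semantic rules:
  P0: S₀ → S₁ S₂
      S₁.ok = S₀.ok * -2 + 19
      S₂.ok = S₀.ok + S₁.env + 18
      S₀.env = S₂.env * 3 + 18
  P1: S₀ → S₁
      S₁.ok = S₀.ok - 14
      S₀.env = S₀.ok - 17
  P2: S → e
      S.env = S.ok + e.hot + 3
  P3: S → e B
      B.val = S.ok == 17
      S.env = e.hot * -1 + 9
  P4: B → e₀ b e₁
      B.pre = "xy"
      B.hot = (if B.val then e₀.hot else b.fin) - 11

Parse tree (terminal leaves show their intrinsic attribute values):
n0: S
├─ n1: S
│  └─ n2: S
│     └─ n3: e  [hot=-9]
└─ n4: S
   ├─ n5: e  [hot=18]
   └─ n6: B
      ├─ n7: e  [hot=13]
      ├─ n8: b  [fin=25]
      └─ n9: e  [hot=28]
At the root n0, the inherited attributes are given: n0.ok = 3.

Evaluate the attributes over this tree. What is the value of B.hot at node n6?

2

1. n0.ok = 3  [given at root]
2. n1.ok = 13  [S₀.ok * -2 + 19]
3. n2.ok = -1  [S₀.ok - 14]
4. n3.hot = -9  [terminal]
5. n2.env = -7  [S.ok + e.hot + 3]
6. n1.env = -4  [S₀.ok - 17]
7. n4.ok = 17  [S₀.ok + S₁.env + 18]
8. n5.hot = 18  [terminal]
9. n6.val = true  [S.ok == 17]
10. n7.hot = 13  [terminal]
11. n8.fin = 25  [terminal]
12. n9.hot = 28  [terminal]
13. n6.pre = "xy"  ["xy"]
14. n6.hot = 2  [(if B.val then e₀.hot else b.fin) - 11]
15. n4.env = -9  [e.hot * -1 + 9]
16. n0.env = -9  [S₂.env * 3 + 18]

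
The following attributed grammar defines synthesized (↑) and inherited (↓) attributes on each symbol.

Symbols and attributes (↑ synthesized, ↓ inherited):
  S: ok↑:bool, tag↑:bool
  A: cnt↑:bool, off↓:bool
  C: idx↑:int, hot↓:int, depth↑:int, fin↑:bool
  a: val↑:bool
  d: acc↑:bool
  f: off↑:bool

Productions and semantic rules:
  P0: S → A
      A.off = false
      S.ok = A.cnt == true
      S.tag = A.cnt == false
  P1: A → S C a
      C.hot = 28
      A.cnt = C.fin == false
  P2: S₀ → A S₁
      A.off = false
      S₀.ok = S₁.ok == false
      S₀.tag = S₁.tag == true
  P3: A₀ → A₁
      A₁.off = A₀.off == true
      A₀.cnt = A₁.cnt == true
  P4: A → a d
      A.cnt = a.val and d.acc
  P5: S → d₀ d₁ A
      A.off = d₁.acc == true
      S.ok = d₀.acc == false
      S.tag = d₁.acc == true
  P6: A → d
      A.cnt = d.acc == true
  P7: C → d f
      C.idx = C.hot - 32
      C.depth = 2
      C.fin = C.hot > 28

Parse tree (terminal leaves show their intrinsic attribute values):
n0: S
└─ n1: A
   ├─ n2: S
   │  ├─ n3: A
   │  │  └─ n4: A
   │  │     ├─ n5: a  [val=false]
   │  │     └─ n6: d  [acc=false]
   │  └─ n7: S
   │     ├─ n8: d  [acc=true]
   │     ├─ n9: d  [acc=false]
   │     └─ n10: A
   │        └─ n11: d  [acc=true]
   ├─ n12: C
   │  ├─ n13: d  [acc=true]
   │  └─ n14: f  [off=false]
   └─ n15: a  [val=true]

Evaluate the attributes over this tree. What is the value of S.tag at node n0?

1. n1.off = false  [false]
2. n3.off = false  [false]
3. n4.off = false  [A₀.off == true]
4. n5.val = false  [terminal]
5. n6.acc = false  [terminal]
6. n4.cnt = false  [a.val and d.acc]
7. n3.cnt = false  [A₁.cnt == true]
8. n8.acc = true  [terminal]
9. n9.acc = false  [terminal]
10. n10.off = false  [d₁.acc == true]
11. n11.acc = true  [terminal]
12. n10.cnt = true  [d.acc == true]
13. n7.ok = false  [d₀.acc == false]
14. n7.tag = false  [d₁.acc == true]
15. n2.ok = true  [S₁.ok == false]
16. n2.tag = false  [S₁.tag == true]
17. n12.hot = 28  [28]
18. n13.acc = true  [terminal]
19. n14.off = false  [terminal]
20. n12.idx = -4  [C.hot - 32]
21. n12.depth = 2  [2]
22. n12.fin = false  [C.hot > 28]
23. n15.val = true  [terminal]
24. n1.cnt = true  [C.fin == false]
25. n0.ok = true  [A.cnt == true]
26. n0.tag = false  [A.cnt == false]

false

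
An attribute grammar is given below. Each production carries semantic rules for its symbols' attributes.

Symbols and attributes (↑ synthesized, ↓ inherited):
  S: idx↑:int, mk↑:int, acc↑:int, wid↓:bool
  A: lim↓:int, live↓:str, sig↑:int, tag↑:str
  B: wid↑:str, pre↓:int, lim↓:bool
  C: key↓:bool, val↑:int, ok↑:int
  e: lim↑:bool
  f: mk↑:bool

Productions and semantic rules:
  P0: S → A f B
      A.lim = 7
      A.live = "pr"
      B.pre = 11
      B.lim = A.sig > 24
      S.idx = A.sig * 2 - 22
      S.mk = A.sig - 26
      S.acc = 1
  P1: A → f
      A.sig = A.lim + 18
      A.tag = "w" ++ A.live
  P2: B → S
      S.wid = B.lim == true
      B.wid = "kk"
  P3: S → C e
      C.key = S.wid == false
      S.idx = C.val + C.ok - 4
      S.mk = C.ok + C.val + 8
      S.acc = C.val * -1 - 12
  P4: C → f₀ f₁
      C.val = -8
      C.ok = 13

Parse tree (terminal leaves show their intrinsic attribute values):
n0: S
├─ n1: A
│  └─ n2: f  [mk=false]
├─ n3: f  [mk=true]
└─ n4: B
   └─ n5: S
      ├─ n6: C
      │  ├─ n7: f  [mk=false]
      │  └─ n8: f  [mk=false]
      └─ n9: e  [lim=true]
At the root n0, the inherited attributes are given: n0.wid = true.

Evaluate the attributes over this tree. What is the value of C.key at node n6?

1. n0.wid = true  [given at root]
2. n1.lim = 7  [7]
3. n1.live = "pr"  ["pr"]
4. n2.mk = false  [terminal]
5. n1.sig = 25  [A.lim + 18]
6. n1.tag = "wpr"  ["w" ++ A.live]
7. n3.mk = true  [terminal]
8. n4.pre = 11  [11]
9. n4.lim = true  [A.sig > 24]
10. n5.wid = true  [B.lim == true]
11. n6.key = false  [S.wid == false]
12. n7.mk = false  [terminal]
13. n8.mk = false  [terminal]
14. n6.val = -8  [-8]
15. n6.ok = 13  [13]
16. n9.lim = true  [terminal]
17. n5.idx = 1  [C.val + C.ok - 4]
18. n5.mk = 13  [C.ok + C.val + 8]
19. n5.acc = -4  [C.val * -1 - 12]
20. n4.wid = "kk"  ["kk"]
21. n0.idx = 28  [A.sig * 2 - 22]
22. n0.mk = -1  [A.sig - 26]
23. n0.acc = 1  [1]

false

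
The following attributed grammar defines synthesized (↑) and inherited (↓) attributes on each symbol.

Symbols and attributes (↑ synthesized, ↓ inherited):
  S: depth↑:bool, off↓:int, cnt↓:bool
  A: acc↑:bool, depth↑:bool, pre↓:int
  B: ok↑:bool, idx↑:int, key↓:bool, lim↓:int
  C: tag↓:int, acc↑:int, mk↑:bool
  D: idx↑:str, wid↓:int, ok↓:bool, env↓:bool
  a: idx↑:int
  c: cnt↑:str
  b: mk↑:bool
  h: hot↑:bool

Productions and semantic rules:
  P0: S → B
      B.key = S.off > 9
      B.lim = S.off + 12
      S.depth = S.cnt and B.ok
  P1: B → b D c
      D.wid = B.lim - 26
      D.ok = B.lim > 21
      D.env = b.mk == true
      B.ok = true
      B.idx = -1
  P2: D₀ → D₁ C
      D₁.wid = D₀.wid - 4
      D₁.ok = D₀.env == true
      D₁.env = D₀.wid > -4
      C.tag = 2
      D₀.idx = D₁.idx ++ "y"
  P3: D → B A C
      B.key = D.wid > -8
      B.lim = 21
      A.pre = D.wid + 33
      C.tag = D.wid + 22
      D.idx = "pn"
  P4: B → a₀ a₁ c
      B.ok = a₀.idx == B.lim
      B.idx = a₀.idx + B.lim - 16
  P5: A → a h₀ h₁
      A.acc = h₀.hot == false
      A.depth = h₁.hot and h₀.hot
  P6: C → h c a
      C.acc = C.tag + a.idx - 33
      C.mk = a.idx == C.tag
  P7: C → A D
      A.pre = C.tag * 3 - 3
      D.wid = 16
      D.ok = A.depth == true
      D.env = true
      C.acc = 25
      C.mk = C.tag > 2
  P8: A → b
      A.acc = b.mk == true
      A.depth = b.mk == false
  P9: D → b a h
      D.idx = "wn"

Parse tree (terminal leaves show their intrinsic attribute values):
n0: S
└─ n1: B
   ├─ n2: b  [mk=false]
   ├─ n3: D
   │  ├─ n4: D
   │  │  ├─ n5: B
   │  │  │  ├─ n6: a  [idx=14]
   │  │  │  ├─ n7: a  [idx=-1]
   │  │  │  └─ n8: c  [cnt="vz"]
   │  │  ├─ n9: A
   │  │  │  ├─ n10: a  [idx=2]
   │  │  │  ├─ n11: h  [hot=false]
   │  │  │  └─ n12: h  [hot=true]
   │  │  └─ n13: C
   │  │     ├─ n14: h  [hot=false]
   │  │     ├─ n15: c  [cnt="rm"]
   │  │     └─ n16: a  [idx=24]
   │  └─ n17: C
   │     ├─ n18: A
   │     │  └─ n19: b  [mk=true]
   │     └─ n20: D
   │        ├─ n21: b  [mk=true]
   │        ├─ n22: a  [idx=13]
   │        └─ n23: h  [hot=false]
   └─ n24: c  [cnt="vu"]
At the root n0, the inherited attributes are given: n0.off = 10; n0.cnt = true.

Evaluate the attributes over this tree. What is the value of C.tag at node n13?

14

1. n0.off = 10  [given at root]
2. n0.cnt = true  [given at root]
3. n1.key = true  [S.off > 9]
4. n1.lim = 22  [S.off + 12]
5. n2.mk = false  [terminal]
6. n3.wid = -4  [B.lim - 26]
7. n3.ok = true  [B.lim > 21]
8. n3.env = false  [b.mk == true]
9. n4.wid = -8  [D₀.wid - 4]
10. n4.ok = false  [D₀.env == true]
11. n4.env = false  [D₀.wid > -4]
12. n5.key = false  [D.wid > -8]
13. n5.lim = 21  [21]
14. n6.idx = 14  [terminal]
15. n7.idx = -1  [terminal]
16. n8.cnt = "vz"  [terminal]
17. n5.ok = false  [a₀.idx == B.lim]
18. n5.idx = 19  [a₀.idx + B.lim - 16]
19. n9.pre = 25  [D.wid + 33]
20. n10.idx = 2  [terminal]
21. n11.hot = false  [terminal]
22. n12.hot = true  [terminal]
23. n9.acc = true  [h₀.hot == false]
24. n9.depth = false  [h₁.hot and h₀.hot]
25. n13.tag = 14  [D.wid + 22]
26. n14.hot = false  [terminal]
27. n15.cnt = "rm"  [terminal]
28. n16.idx = 24  [terminal]
29. n13.acc = 5  [C.tag + a.idx - 33]
30. n13.mk = false  [a.idx == C.tag]
31. n4.idx = "pn"  ["pn"]
32. n17.tag = 2  [2]
33. n18.pre = 3  [C.tag * 3 - 3]
34. n19.mk = true  [terminal]
35. n18.acc = true  [b.mk == true]
36. n18.depth = false  [b.mk == false]
37. n20.wid = 16  [16]
38. n20.ok = false  [A.depth == true]
39. n20.env = true  [true]
40. n21.mk = true  [terminal]
41. n22.idx = 13  [terminal]
42. n23.hot = false  [terminal]
43. n20.idx = "wn"  ["wn"]
44. n17.acc = 25  [25]
45. n17.mk = false  [C.tag > 2]
46. n3.idx = "pny"  [D₁.idx ++ "y"]
47. n24.cnt = "vu"  [terminal]
48. n1.ok = true  [true]
49. n1.idx = -1  [-1]
50. n0.depth = true  [S.cnt and B.ok]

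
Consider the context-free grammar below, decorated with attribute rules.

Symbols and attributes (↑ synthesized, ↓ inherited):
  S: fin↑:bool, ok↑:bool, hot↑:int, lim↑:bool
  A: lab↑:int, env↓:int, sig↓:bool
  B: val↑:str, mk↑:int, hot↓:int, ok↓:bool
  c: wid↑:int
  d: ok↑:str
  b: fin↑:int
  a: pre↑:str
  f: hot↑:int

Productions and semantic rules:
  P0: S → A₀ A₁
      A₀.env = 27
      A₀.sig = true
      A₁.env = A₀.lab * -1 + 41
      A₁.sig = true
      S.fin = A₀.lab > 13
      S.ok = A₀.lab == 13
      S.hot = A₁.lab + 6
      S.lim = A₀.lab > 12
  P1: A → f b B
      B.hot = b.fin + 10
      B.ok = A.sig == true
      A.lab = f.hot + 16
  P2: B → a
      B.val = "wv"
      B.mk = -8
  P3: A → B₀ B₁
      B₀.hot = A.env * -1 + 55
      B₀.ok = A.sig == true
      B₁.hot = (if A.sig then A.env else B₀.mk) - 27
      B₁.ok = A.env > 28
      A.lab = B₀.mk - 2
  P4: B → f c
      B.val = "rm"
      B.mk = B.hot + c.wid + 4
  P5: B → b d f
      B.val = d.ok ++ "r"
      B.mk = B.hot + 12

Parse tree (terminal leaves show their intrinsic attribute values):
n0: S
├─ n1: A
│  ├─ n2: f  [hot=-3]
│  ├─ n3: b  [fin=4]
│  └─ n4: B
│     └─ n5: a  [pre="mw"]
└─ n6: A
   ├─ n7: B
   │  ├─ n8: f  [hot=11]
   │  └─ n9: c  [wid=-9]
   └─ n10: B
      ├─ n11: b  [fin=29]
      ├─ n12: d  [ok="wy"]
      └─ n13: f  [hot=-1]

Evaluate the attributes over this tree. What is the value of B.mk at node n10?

13

1. n1.env = 27  [27]
2. n1.sig = true  [true]
3. n2.hot = -3  [terminal]
4. n3.fin = 4  [terminal]
5. n4.hot = 14  [b.fin + 10]
6. n4.ok = true  [A.sig == true]
7. n5.pre = "mw"  [terminal]
8. n4.val = "wv"  ["wv"]
9. n4.mk = -8  [-8]
10. n1.lab = 13  [f.hot + 16]
11. n6.env = 28  [A₀.lab * -1 + 41]
12. n6.sig = true  [true]
13. n7.hot = 27  [A.env * -1 + 55]
14. n7.ok = true  [A.sig == true]
15. n8.hot = 11  [terminal]
16. n9.wid = -9  [terminal]
17. n7.val = "rm"  ["rm"]
18. n7.mk = 22  [B.hot + c.wid + 4]
19. n10.hot = 1  [(if A.sig then A.env else B₀.mk) - 27]
20. n10.ok = false  [A.env > 28]
21. n11.fin = 29  [terminal]
22. n12.ok = "wy"  [terminal]
23. n13.hot = -1  [terminal]
24. n10.val = "wyr"  [d.ok ++ "r"]
25. n10.mk = 13  [B.hot + 12]
26. n6.lab = 20  [B₀.mk - 2]
27. n0.fin = false  [A₀.lab > 13]
28. n0.ok = true  [A₀.lab == 13]
29. n0.hot = 26  [A₁.lab + 6]
30. n0.lim = true  [A₀.lab > 12]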